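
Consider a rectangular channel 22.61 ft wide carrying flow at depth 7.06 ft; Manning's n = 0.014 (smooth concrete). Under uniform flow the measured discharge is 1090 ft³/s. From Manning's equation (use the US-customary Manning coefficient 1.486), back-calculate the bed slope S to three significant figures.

0.000584

A = b·y = 22.61 × 7.06 = 159.6 ft²
P = b + 2y = 22.61 + 2×7.06 = 36.73 ft
R = A/P = 159.6/36.73 = 4.346 ft
S = (Q·n / (1.486·A·R^(2/3)))² = (1090×0.014 / (1.486×159.6×2.663))² = 0.0005836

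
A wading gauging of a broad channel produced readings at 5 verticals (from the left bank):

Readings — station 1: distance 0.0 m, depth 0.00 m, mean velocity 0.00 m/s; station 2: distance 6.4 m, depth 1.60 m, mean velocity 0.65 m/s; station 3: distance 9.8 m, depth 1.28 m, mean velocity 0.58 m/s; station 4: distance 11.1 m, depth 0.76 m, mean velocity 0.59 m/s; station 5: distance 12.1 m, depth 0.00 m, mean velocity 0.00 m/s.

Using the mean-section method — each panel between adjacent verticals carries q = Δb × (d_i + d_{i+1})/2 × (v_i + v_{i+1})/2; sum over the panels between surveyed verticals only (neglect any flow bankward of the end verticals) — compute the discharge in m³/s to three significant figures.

5.56 m³/s

Panel 1-2: Δb = 6.4 m, d̄ = (0.00+1.60)/2 = 0.8, v̄ = (0.00+0.65)/2 = 0.325 → q = 6.4×0.8×0.325 = 1.664 m³/s
Panel 2-3: Δb = 3.4 m, d̄ = (1.60+1.28)/2 = 1.44, v̄ = (0.65+0.58)/2 = 0.615 → q = 3.4×1.44×0.615 = 3.011 m³/s
Panel 3-4: Δb = 1.3 m, d̄ = (1.28+0.76)/2 = 1.02, v̄ = (0.58+0.59)/2 = 0.585 → q = 1.3×1.02×0.585 = 0.7757 m³/s
Panel 4-5: Δb = 1 m, d̄ = (0.76+0.00)/2 = 0.38, v̄ = (0.59+0.00)/2 = 0.295 → q = 1×0.38×0.295 = 0.1121 m³/s
Q = Σ q = 5.563 m³/s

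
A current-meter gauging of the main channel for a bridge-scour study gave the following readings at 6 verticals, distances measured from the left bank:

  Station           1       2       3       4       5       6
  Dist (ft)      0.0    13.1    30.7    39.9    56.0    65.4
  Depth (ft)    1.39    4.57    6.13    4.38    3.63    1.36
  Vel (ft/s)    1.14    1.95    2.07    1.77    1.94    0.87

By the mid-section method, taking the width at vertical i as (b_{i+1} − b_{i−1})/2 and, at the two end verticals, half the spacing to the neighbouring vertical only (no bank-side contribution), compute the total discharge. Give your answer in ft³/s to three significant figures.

w_1 = (13.1 − 0.0)/2 = 6.55 ft; q_1 = 1.14 × 1.39 × 6.55 = 10.38 ft³/s
w_2 = (30.7 − 0.0)/2 = 15.35 ft; q_2 = 1.95 × 4.57 × 15.35 = 136.8 ft³/s
w_3 = (39.9 − 13.1)/2 = 13.4 ft; q_3 = 2.07 × 6.13 × 13.4 = 170.0 ft³/s
w_4 = (56.0 − 30.7)/2 = 12.65 ft; q_4 = 1.77 × 4.38 × 12.65 = 98.07 ft³/s
w_5 = (65.4 − 39.9)/2 = 12.75 ft; q_5 = 1.94 × 3.63 × 12.75 = 89.79 ft³/s
w_6 = (65.4 − 56.0)/2 = 4.7 ft; q_6 = 0.87 × 1.36 × 4.7 = 5.561 ft³/s
Q = Σ qᵢ = 510.6 ft³/s

511 ft³/s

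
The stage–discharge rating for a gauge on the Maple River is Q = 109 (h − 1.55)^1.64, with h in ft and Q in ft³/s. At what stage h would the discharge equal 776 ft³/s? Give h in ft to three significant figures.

4.86 ft

h − h₀ = (Q/C)^(1/b) = (776/109)^(1/1.64) = 3.310 ft
h = 1.55 + 3.310 = 4.860 ft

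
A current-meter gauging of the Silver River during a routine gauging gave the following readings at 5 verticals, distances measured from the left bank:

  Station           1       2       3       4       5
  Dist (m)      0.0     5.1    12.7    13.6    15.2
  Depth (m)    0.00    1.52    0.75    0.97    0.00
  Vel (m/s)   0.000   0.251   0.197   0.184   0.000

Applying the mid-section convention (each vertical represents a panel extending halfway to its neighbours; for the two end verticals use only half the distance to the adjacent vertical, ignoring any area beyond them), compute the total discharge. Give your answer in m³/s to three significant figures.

3.27 m³/s

w_2 = (12.7 − 0.0)/2 = 6.35 m; q_2 = 0.251 × 1.52 × 6.35 = 2.423 m³/s
w_3 = (13.6 − 5.1)/2 = 4.25 m; q_3 = 0.197 × 0.75 × 4.25 = 0.6279 m³/s
w_4 = (15.2 − 12.7)/2 = 1.25 m; q_4 = 0.184 × 0.97 × 1.25 = 0.2231 m³/s
Stations 1, 5 contribute zero (depth or velocity is 0).
Q = Σ qᵢ = 3.274 m³/s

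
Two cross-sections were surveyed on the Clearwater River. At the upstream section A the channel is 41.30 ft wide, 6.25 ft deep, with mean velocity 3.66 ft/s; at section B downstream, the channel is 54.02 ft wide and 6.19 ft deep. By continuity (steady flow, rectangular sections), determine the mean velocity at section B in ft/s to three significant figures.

2.83 ft/s

Q = A₁V₁ = (41.30×6.25) × 3.66 = 944.7 ft³/s
A₂ = 54.02 × 6.19 = 334.4 ft²
V₂ = Q/A₂ = 944.7/334.4 = 2.825 ft/s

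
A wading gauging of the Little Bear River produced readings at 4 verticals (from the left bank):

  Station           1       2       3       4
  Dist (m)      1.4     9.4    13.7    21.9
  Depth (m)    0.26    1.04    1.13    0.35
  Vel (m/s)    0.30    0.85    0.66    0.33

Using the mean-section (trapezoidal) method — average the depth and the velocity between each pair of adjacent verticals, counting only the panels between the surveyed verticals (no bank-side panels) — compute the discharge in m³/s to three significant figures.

9.52 m³/s

Panel 1-2: Δb = 8 m, d̄ = (0.26+1.04)/2 = 0.65, v̄ = (0.30+0.85)/2 = 0.575 → q = 8×0.65×0.575 = 2.990 m³/s
Panel 2-3: Δb = 4.3 m, d̄ = (1.04+1.13)/2 = 1.085, v̄ = (0.85+0.66)/2 = 0.755 → q = 4.3×1.085×0.755 = 3.522 m³/s
Panel 3-4: Δb = 8.2 m, d̄ = (1.13+0.35)/2 = 0.74, v̄ = (0.66+0.33)/2 = 0.495 → q = 8.2×0.74×0.495 = 3.004 m³/s
Q = Σ q = 9.516 m³/s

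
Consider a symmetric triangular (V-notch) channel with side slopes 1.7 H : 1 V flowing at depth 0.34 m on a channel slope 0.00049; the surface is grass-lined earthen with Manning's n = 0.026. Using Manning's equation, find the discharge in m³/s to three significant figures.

A = z·y² = 1.7×0.34² = 0.1965 m²
P = 2y√(1+z²) = 2×0.34×√(1+1.7²) = 1.341 m
R = A/P = 0.1965/1.341 = 0.1465 m
Q = (1/n)·A·R^(2/3)·S^(1/2) = (1/0.026) × 0.1965 × 0.1465^(2/3) × 0.00049^(1/2) = 0.04650 m³/s

0.0465 m³/s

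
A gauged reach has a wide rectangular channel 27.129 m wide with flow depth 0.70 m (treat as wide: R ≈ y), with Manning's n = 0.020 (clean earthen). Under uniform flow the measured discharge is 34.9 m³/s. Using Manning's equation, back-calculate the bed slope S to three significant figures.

0.00217

A = b·y = 27.129 × 0.70 = 18.99 m²
Wide channel: R ≈ y = 0.70 m
S = (Q·n / (1·A·R^(2/3)))² = (34.9×0.020 / (1×18.99×0.7884))² = 0.002174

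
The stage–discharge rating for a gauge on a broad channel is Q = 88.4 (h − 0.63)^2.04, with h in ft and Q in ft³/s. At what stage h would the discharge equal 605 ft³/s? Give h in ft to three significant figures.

h − h₀ = (Q/C)^(1/b) = (605/88.4)^(1/2.04) = 2.567 ft
h = 0.63 + 2.567 = 3.197 ft

3.20 ft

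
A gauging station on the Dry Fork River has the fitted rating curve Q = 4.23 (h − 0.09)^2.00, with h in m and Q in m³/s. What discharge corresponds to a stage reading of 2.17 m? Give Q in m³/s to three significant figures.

18.3 m³/s

Q = 4.23 × (2.17 − 0.09)^2.00 = 4.23 × 2.08^2.00 = 18.30 m³/s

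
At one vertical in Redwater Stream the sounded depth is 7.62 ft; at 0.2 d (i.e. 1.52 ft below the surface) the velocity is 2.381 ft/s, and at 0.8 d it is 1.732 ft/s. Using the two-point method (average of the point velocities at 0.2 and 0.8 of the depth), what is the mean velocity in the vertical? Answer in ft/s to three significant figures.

2.06 ft/s

v̄ = (2.381 + 1.732) / 2 = 2.057 ft/s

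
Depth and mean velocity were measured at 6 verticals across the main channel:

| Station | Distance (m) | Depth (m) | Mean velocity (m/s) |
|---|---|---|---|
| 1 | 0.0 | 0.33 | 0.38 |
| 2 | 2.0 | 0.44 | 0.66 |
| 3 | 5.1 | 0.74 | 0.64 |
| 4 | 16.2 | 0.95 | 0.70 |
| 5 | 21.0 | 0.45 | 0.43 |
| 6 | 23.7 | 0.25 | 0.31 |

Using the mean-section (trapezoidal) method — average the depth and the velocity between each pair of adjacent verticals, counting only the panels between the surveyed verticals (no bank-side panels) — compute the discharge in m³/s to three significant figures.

10.1 m³/s

Panel 1-2: Δb = 2 m, d̄ = (0.33+0.44)/2 = 0.385, v̄ = (0.38+0.66)/2 = 0.52 → q = 2×0.385×0.52 = 0.4004 m³/s
Panel 2-3: Δb = 3.1 m, d̄ = (0.44+0.74)/2 = 0.59, v̄ = (0.66+0.64)/2 = 0.65 → q = 3.1×0.59×0.65 = 1.189 m³/s
Panel 3-4: Δb = 11.1 m, d̄ = (0.74+0.95)/2 = 0.845, v̄ = (0.64+0.70)/2 = 0.67 → q = 11.1×0.845×0.67 = 6.284 m³/s
Panel 4-5: Δb = 4.8 m, d̄ = (0.95+0.45)/2 = 0.7, v̄ = (0.70+0.43)/2 = 0.565 → q = 4.8×0.7×0.565 = 1.898 m³/s
Panel 5-6: Δb = 2.7 m, d̄ = (0.45+0.25)/2 = 0.35, v̄ = (0.43+0.31)/2 = 0.37 → q = 2.7×0.35×0.37 = 0.3497 m³/s
Q = Σ q = 10.12 m³/s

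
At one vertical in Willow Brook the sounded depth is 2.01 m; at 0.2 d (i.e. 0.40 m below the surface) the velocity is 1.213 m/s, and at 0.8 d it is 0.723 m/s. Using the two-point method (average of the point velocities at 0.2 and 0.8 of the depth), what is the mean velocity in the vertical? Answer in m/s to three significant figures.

0.968 m/s

v̄ = (1.213 + 0.723) / 2 = 0.9680 m/s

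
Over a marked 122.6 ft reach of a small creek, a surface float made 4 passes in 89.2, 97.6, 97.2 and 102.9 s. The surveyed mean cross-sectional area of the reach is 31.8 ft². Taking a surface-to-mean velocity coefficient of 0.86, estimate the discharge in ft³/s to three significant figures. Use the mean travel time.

t̄ = (89.2 + 97.6 + 97.2 + 102.9) / 4 = 96.725 s
v_surface = L / t̄ = 122.6 / 96.725 = 1.268 ft/s
v_mean = 0.86 × 1.268 = 1.090 ft/s
Q = A × v_mean = 31.8 × 1.090 = 34.66 ft³/s

34.7 ft³/s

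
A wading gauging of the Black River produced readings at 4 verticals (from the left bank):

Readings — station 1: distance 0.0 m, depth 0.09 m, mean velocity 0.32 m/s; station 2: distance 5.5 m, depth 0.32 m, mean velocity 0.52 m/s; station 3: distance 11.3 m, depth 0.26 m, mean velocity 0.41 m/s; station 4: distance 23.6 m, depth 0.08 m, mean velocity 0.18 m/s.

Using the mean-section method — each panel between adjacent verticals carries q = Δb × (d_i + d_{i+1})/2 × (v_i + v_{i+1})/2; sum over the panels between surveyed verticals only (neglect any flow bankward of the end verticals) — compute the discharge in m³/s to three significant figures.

1.87 m³/s

Panel 1-2: Δb = 5.5 m, d̄ = (0.09+0.32)/2 = 0.205, v̄ = (0.32+0.52)/2 = 0.42 → q = 5.5×0.205×0.42 = 0.4736 m³/s
Panel 2-3: Δb = 5.8 m, d̄ = (0.32+0.26)/2 = 0.29, v̄ = (0.52+0.41)/2 = 0.465 → q = 5.8×0.29×0.465 = 0.7821 m³/s
Panel 3-4: Δb = 12.3 m, d̄ = (0.26+0.08)/2 = 0.17, v̄ = (0.41+0.18)/2 = 0.295 → q = 12.3×0.17×0.295 = 0.6168 m³/s
Q = Σ q = 1.873 m³/s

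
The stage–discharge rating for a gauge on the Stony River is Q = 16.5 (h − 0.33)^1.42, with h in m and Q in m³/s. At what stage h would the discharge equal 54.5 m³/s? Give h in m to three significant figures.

h − h₀ = (Q/C)^(1/b) = (54.5/16.5)^(1/1.42) = 2.320 m
h = 0.33 + 2.320 = 2.650 m

2.65 m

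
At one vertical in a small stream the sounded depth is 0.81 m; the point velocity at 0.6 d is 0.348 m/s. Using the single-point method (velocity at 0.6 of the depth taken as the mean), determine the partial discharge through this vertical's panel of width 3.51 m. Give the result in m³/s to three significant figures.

0.989 m³/s

v̄ = v₀.₆ = 0.348 m/s
q = v̄ × d × w = 0.3480 × 0.81 × 3.51 = 0.9894 m³/s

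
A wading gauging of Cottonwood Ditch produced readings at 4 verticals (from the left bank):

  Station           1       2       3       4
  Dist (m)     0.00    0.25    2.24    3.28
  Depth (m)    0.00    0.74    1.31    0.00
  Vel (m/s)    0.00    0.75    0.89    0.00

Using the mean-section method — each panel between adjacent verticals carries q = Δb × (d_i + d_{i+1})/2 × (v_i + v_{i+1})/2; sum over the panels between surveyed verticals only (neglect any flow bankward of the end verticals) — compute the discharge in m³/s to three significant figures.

Panel 1-2: Δb = 0.25 m, d̄ = (0.00+0.74)/2 = 0.37, v̄ = (0.00+0.75)/2 = 0.375 → q = 0.25×0.37×0.375 = 0.03469 m³/s
Panel 2-3: Δb = 1.99 m, d̄ = (0.74+1.31)/2 = 1.025, v̄ = (0.75+0.89)/2 = 0.82 → q = 1.99×1.025×0.82 = 1.673 m³/s
Panel 3-4: Δb = 1.04 m, d̄ = (1.31+0.00)/2 = 0.655, v̄ = (0.89+0.00)/2 = 0.445 → q = 1.04×0.655×0.445 = 0.3031 m³/s
Q = Σ q = 2.010 m³/s

2.01 m³/s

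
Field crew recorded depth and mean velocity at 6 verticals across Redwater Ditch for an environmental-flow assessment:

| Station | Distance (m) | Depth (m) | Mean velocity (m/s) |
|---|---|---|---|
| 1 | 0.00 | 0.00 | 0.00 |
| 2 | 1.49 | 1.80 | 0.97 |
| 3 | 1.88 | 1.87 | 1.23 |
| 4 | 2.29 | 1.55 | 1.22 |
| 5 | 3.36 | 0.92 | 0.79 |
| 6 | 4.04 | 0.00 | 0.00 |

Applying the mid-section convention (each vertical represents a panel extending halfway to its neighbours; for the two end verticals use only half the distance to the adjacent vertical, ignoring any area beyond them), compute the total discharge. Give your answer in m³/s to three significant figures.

4.60 m³/s

w_2 = (1.88 − 0.00)/2 = 0.94 m; q_2 = 0.97 × 1.80 × 0.94 = 1.641 m³/s
w_3 = (2.29 − 1.49)/2 = 0.4 m; q_3 = 1.23 × 1.87 × 0.4 = 0.9200 m³/s
w_4 = (3.36 − 1.88)/2 = 0.74 m; q_4 = 1.22 × 1.55 × 0.74 = 1.399 m³/s
w_5 = (4.04 − 2.29)/2 = 0.875 m; q_5 = 0.79 × 0.92 × 0.875 = 0.6360 m³/s
Stations 1, 6 contribute zero (depth or velocity is 0).
Q = Σ qᵢ = 4.597 m³/s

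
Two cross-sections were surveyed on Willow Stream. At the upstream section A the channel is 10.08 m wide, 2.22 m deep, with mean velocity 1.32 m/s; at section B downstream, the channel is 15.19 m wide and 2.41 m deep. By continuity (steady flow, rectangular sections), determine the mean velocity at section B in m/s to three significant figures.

0.807 m/s

Q = A₁V₁ = (10.08×2.22) × 1.32 = 29.54 m³/s
A₂ = 15.19 × 2.41 = 36.61 m²
V₂ = Q/A₂ = 29.54/36.61 = 0.8069 m/s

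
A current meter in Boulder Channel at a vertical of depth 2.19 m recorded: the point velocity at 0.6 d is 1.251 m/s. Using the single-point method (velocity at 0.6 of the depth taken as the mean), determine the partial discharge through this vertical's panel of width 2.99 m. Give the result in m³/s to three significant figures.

v̄ = v₀.₆ = 1.251 m/s
q = v̄ × d × w = 1.251 × 2.19 × 2.99 = 8.192 m³/s

8.19 m³/s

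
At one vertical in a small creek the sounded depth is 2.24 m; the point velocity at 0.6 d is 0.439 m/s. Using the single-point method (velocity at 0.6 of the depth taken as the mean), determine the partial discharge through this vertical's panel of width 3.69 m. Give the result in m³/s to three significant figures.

v̄ = v₀.₆ = 0.439 m/s
q = v̄ × d × w = 0.4390 × 2.24 × 3.69 = 3.629 m³/s

3.63 m³/s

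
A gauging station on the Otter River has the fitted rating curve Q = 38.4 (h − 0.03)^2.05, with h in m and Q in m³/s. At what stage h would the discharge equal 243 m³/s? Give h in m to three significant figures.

h − h₀ = (Q/C)^(1/b) = (243/38.4)^(1/2.05) = 2.460 m
h = 0.03 + 2.460 = 2.490 m

2.49 m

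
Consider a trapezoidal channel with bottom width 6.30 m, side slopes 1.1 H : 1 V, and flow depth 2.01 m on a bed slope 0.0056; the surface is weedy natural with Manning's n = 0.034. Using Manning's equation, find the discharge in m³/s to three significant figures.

47.0 m³/s

A = (b + z·y)·y = (6.30 + 1.1×2.01)×2.01 = 17.11 m²
P = b + 2y√(1+z²) = 6.30 + 2×2.01×√(1+1.1²) = 12.28 m
R = A/P = 17.11/12.28 = 1.394 m
Q = (1/n)·A·R^(2/3)·S^(1/2) = (1/0.034) × 17.11 × 1.394^(2/3) × 0.0056^(1/2) = 46.98 m³/s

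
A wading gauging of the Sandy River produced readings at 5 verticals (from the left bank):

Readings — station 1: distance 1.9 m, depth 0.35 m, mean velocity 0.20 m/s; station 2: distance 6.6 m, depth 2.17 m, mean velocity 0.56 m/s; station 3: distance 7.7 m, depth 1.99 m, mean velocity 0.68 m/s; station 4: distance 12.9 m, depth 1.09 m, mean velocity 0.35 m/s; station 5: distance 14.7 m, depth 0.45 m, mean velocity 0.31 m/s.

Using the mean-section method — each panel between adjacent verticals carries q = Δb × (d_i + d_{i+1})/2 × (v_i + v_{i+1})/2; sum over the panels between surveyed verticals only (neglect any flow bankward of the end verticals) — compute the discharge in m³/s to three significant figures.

Panel 1-2: Δb = 4.7 m, d̄ = (0.35+2.17)/2 = 1.26, v̄ = (0.20+0.56)/2 = 0.38 → q = 4.7×1.26×0.38 = 2.250 m³/s
Panel 2-3: Δb = 1.1 m, d̄ = (2.17+1.99)/2 = 2.08, v̄ = (0.56+0.68)/2 = 0.62 → q = 1.1×2.08×0.62 = 1.419 m³/s
Panel 3-4: Δb = 5.2 m, d̄ = (1.99+1.09)/2 = 1.54, v̄ = (0.68+0.35)/2 = 0.515 → q = 5.2×1.54×0.515 = 4.124 m³/s
Panel 4-5: Δb = 1.8 m, d̄ = (1.09+0.45)/2 = 0.77, v̄ = (0.35+0.31)/2 = 0.33 → q = 1.8×0.77×0.33 = 0.4574 m³/s
Q = Σ q = 8.250 m³/s

8.25 m³/s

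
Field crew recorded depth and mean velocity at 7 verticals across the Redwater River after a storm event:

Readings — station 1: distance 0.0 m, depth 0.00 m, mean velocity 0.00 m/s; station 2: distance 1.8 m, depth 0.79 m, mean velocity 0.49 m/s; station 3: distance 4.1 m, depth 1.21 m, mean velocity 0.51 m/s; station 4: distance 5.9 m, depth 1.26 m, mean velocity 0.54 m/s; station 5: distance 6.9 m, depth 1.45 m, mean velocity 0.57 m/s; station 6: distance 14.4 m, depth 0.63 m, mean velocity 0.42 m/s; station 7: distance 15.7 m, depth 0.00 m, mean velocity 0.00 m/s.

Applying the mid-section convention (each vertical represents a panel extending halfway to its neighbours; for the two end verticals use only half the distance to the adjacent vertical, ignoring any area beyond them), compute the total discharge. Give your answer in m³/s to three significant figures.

w_2 = (4.1 − 0.0)/2 = 2.05 m; q_2 = 0.49 × 0.79 × 2.05 = 0.7936 m³/s
w_3 = (5.9 − 1.8)/2 = 2.05 m; q_3 = 0.51 × 1.21 × 2.05 = 1.265 m³/s
w_4 = (6.9 − 4.1)/2 = 1.4 m; q_4 = 0.54 × 1.26 × 1.4 = 0.9526 m³/s
w_5 = (14.4 − 5.9)/2 = 4.25 m; q_5 = 0.57 × 1.45 × 4.25 = 3.513 m³/s
w_6 = (15.7 − 6.9)/2 = 4.4 m; q_6 = 0.42 × 0.63 × 4.4 = 1.164 m³/s
Stations 1, 7 contribute zero (depth or velocity is 0).
Q = Σ qᵢ = 7.688 m³/s

7.69 m³/s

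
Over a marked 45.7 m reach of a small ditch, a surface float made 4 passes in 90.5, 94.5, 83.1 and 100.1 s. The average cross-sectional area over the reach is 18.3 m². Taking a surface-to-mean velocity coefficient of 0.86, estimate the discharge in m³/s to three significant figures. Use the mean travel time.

t̄ = (90.5 + 94.5 + 83.1 + 100.1) / 4 = 92.05 s
v_surface = L / t̄ = 45.7 / 92.05 = 0.4965 m/s
v_mean = 0.86 × 0.4965 = 0.4270 m/s
Q = A × v_mean = 18.3 × 0.4270 = 7.813 m³/s

7.81 m³/s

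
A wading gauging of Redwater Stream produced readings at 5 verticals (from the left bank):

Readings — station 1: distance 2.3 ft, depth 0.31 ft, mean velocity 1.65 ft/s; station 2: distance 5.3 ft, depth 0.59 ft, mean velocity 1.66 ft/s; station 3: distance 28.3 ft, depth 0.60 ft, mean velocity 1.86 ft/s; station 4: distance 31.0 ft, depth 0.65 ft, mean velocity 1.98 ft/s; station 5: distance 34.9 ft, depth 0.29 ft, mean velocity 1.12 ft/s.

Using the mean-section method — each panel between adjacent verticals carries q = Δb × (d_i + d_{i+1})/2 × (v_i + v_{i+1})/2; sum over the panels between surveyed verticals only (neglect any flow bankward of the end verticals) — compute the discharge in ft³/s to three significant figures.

32.4 ft³/s

Panel 1-2: Δb = 3 ft, d̄ = (0.31+0.59)/2 = 0.45, v̄ = (1.65+1.66)/2 = 1.655 → q = 3×0.45×1.655 = 2.234 ft³/s
Panel 2-3: Δb = 23 ft, d̄ = (0.59+0.60)/2 = 0.595, v̄ = (1.66+1.86)/2 = 1.76 → q = 23×0.595×1.76 = 24.09 ft³/s
Panel 3-4: Δb = 2.7 ft, d̄ = (0.60+0.65)/2 = 0.625, v̄ = (1.86+1.98)/2 = 1.92 → q = 2.7×0.625×1.92 = 3.240 ft³/s
Panel 4-5: Δb = 3.9 ft, d̄ = (0.65+0.29)/2 = 0.47, v̄ = (1.98+1.12)/2 = 1.55 → q = 3.9×0.47×1.55 = 2.841 ft³/s
Q = Σ q = 32.40 ft³/s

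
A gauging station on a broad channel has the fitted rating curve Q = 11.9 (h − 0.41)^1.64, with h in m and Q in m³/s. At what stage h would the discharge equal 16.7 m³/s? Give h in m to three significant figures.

1.64 m

h − h₀ = (Q/C)^(1/b) = (16.7/11.9)^(1/1.64) = 1.230 m
h = 0.41 + 1.230 = 1.640 m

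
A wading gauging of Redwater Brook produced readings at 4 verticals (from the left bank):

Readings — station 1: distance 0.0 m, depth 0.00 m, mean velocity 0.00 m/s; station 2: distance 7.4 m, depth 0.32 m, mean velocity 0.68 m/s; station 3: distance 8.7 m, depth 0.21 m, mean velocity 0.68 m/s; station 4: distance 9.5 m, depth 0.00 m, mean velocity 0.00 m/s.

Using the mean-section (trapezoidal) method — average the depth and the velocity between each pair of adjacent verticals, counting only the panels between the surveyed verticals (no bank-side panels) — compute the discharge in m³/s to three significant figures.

0.665 m³/s

Panel 1-2: Δb = 7.4 m, d̄ = (0.00+0.32)/2 = 0.16, v̄ = (0.00+0.68)/2 = 0.34 → q = 7.4×0.16×0.34 = 0.4026 m³/s
Panel 2-3: Δb = 1.3 m, d̄ = (0.32+0.21)/2 = 0.265, v̄ = (0.68+0.68)/2 = 0.68 → q = 1.3×0.265×0.68 = 0.2343 m³/s
Panel 3-4: Δb = 0.8 m, d̄ = (0.21+0.00)/2 = 0.105, v̄ = (0.68+0.00)/2 = 0.34 → q = 0.8×0.105×0.34 = 0.02856 m³/s
Q = Σ q = 0.6654 m³/s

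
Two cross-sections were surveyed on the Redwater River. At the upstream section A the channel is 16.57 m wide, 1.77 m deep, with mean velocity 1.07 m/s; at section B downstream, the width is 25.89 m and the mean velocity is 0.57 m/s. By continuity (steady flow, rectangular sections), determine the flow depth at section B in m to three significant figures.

Q = A₁V₁ = (16.57×1.77) × 1.07 = 31.38 m³/s
d₂ = Q/(b₂ V₂) = 31.38/(25.89×0.57) = 2.127 m

2.13 m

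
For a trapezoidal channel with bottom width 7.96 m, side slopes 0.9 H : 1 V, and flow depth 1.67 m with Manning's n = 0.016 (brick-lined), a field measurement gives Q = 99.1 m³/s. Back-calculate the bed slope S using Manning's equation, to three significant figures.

A = (b + z·y)·y = (7.96 + 0.9×1.67)×1.67 = 15.80 m²
P = b + 2y√(1+z²) = 7.96 + 2×1.67×√(1+0.9²) = 12.45 m
R = A/P = 15.80/12.45 = 1.269 m
S = (Q·n / (1·A·R^(2/3)))² = (99.1×0.016 / (1×15.80×1.172))² = 0.007328

0.00733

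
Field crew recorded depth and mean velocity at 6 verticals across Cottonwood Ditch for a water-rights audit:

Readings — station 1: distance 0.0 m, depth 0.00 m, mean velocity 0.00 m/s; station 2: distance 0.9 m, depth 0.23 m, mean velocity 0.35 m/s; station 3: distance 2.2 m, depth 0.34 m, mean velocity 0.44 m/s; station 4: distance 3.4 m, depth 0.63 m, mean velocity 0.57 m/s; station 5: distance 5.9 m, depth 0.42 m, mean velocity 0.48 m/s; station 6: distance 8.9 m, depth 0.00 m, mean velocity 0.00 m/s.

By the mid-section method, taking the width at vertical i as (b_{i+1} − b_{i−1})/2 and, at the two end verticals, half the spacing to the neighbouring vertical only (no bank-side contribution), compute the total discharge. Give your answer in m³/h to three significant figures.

5380 m³/h

w_2 = (2.2 − 0.0)/2 = 1.1 m; q_2 = 0.35 × 0.23 × 1.1 = 0.08855 m³/s
w_3 = (3.4 − 0.9)/2 = 1.25 m; q_3 = 0.44 × 0.34 × 1.25 = 0.1870 m³/s
w_4 = (5.9 − 2.2)/2 = 1.85 m; q_4 = 0.57 × 0.63 × 1.85 = 0.6643 m³/s
w_5 = (8.9 − 3.4)/2 = 2.75 m; q_5 = 0.48 × 0.42 × 2.75 = 0.5544 m³/s
Stations 1, 6 contribute zero (depth or velocity is 0).
Q = Σ qᵢ = 1.494 m³/s
= 1.494 × 3600 = 5379 m³/h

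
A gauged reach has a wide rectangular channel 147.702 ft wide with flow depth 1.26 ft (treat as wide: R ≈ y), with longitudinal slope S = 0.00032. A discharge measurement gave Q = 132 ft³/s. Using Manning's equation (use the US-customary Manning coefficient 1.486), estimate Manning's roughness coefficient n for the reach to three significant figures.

A = b·y = 147.702 × 1.26 = 186.1 ft²
Wide channel: R ≈ y = 1.26 ft
n = (1.486/Q)·A·R^(2/3)·S^(1/2) = (1.486/132) × 186.1 × 1.167 × 0.01789 = 0.04372

0.0437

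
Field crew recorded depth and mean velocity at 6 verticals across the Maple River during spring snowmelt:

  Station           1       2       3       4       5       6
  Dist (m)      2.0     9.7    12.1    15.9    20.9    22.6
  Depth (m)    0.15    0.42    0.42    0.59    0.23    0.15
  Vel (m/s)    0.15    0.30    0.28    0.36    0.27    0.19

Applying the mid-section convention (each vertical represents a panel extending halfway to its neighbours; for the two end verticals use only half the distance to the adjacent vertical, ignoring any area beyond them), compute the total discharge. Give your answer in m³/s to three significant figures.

2.25 m³/s

w_1 = (9.7 − 2.0)/2 = 3.85 m; q_1 = 0.15 × 0.15 × 3.85 = 0.08663 m³/s
w_2 = (12.1 − 2.0)/2 = 5.05 m; q_2 = 0.30 × 0.42 × 5.05 = 0.6363 m³/s
w_3 = (15.9 − 9.7)/2 = 3.1 m; q_3 = 0.28 × 0.42 × 3.1 = 0.3646 m³/s
w_4 = (20.9 − 12.1)/2 = 4.4 m; q_4 = 0.36 × 0.59 × 4.4 = 0.9346 m³/s
w_5 = (22.6 − 15.9)/2 = 3.35 m; q_5 = 0.27 × 0.23 × 3.35 = 0.2080 m³/s
w_6 = (22.6 − 20.9)/2 = 0.85 m; q_6 = 0.19 × 0.15 × 0.85 = 0.02423 m³/s
Q = Σ qᵢ = 2.254 m³/s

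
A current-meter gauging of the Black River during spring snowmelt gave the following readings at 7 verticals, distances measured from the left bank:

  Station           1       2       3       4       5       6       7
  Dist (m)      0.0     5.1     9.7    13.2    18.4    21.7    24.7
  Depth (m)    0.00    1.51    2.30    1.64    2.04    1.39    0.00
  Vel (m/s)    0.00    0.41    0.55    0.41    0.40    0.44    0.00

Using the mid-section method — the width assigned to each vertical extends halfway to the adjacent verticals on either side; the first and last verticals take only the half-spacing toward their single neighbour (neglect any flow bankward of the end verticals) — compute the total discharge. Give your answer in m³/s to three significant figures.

16.4 m³/s

w_2 = (9.7 − 0.0)/2 = 4.85 m; q_2 = 0.41 × 1.51 × 4.85 = 3.003 m³/s
w_3 = (13.2 − 5.1)/2 = 4.05 m; q_3 = 0.55 × 2.30 × 4.05 = 5.123 m³/s
w_4 = (18.4 − 9.7)/2 = 4.35 m; q_4 = 0.41 × 1.64 × 4.35 = 2.925 m³/s
w_5 = (21.7 − 13.2)/2 = 4.25 m; q_5 = 0.40 × 2.04 × 4.25 = 3.468 m³/s
w_6 = (24.7 − 18.4)/2 = 3.15 m; q_6 = 0.44 × 1.39 × 3.15 = 1.927 m³/s
Stations 1, 7 contribute zero (depth or velocity is 0).
Q = Σ qᵢ = 16.45 m³/s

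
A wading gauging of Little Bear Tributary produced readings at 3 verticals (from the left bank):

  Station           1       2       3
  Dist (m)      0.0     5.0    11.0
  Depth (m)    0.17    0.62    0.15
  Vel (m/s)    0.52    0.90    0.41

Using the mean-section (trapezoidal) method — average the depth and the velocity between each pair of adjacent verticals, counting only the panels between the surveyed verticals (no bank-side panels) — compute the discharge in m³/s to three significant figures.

2.92 m³/s

Panel 1-2: Δb = 5 m, d̄ = (0.17+0.62)/2 = 0.395, v̄ = (0.52+0.90)/2 = 0.71 → q = 5×0.395×0.71 = 1.402 m³/s
Panel 2-3: Δb = 6 m, d̄ = (0.62+0.15)/2 = 0.385, v̄ = (0.90+0.41)/2 = 0.655 → q = 6×0.385×0.655 = 1.513 m³/s
Q = Σ q = 2.915 m³/s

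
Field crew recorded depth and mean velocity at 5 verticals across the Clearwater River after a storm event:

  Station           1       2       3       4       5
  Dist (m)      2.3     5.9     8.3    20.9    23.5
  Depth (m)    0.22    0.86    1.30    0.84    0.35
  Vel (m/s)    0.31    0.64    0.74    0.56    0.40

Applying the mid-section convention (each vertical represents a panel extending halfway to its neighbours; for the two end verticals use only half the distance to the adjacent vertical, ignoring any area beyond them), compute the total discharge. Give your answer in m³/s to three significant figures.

12.7 m³/s

w_1 = (5.9 − 2.3)/2 = 1.8 m; q_1 = 0.31 × 0.22 × 1.8 = 0.1228 m³/s
w_2 = (8.3 − 2.3)/2 = 3 m; q_2 = 0.64 × 0.86 × 3 = 1.651 m³/s
w_3 = (20.9 − 5.9)/2 = 7.5 m; q_3 = 0.74 × 1.30 × 7.5 = 7.215 m³/s
w_4 = (23.5 − 8.3)/2 = 7.6 m; q_4 = 0.56 × 0.84 × 7.6 = 3.575 m³/s
w_5 = (23.5 − 20.9)/2 = 1.3 m; q_5 = 0.40 × 0.35 × 1.3 = 0.1820 m³/s
Q = Σ qᵢ = 12.75 m³/s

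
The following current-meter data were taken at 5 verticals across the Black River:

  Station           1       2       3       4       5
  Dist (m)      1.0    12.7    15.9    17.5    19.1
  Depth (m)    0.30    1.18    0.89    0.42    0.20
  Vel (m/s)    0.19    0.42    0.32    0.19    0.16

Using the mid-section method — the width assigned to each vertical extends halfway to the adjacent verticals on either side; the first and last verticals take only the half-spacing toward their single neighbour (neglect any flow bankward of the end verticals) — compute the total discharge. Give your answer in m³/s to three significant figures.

4.86 m³/s

w_1 = (12.7 − 1.0)/2 = 5.85 m; q_1 = 0.19 × 0.30 × 5.85 = 0.3335 m³/s
w_2 = (15.9 − 1.0)/2 = 7.45 m; q_2 = 0.42 × 1.18 × 7.45 = 3.692 m³/s
w_3 = (17.5 − 12.7)/2 = 2.4 m; q_3 = 0.32 × 0.89 × 2.4 = 0.6835 m³/s
w_4 = (19.1 − 15.9)/2 = 1.6 m; q_4 = 0.19 × 0.42 × 1.6 = 0.1277 m³/s
w_5 = (19.1 − 17.5)/2 = 0.8 m; q_5 = 0.16 × 0.20 × 0.8 = 0.02560 m³/s
Q = Σ qᵢ = 4.862 m³/s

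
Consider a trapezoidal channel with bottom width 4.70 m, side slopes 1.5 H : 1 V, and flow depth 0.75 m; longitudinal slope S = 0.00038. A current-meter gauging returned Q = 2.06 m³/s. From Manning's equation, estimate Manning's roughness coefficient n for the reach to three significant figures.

A = (b + z·y)·y = (4.70 + 1.5×0.75)×0.75 = 4.369 m²
P = b + 2y√(1+z²) = 4.70 + 2×0.75×√(1+1.5²) = 7.404 m
R = A/P = 4.369/7.404 = 0.5900 m
n = (1/Q)·A·R^(2/3)·S^(1/2) = (1/2.06) × 4.369 × 0.7035 × 0.01949 = 0.02908

0.0291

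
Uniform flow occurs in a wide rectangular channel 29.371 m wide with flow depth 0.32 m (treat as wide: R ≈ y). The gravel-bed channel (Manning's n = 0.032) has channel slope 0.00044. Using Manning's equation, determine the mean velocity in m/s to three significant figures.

A = b·y = 29.371 × 0.32 = 9.399 m²
Wide channel: R ≈ y = 0.32 m
Q = (1/n)·A·R^(2/3)·S^(1/2) = (1/0.032) × 9.399 × 0.3200^(2/3) × 0.00044^(1/2) = 2.882 m³/s
V = Q/A = 2.882/9.399 = 0.3067 m/s

0.307 m/s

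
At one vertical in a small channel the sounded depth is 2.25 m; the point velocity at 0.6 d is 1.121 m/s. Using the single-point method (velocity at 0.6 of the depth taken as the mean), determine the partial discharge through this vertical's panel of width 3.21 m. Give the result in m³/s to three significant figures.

v̄ = v₀.₆ = 1.121 m/s
q = v̄ × d × w = 1.121 × 2.25 × 3.21 = 8.096 m³/s

8.10 m³/s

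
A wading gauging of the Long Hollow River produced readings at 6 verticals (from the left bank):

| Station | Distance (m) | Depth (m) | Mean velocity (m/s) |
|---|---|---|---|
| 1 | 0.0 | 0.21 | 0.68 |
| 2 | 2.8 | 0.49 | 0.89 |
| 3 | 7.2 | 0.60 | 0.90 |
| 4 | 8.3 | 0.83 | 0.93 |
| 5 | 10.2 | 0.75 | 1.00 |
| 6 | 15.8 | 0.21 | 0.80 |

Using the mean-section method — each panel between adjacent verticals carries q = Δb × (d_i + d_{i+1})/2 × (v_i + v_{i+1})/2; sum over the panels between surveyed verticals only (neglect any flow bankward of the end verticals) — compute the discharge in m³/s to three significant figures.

Panel 1-2: Δb = 2.8 m, d̄ = (0.21+0.49)/2 = 0.35, v̄ = (0.68+0.89)/2 = 0.785 → q = 2.8×0.35×0.785 = 0.7693 m³/s
Panel 2-3: Δb = 4.4 m, d̄ = (0.49+0.60)/2 = 0.545, v̄ = (0.89+0.90)/2 = 0.895 → q = 4.4×0.545×0.895 = 2.146 m³/s
Panel 3-4: Δb = 1.1 m, d̄ = (0.60+0.83)/2 = 0.715, v̄ = (0.90+0.93)/2 = 0.915 → q = 1.1×0.715×0.915 = 0.7196 m³/s
Panel 4-5: Δb = 1.9 m, d̄ = (0.83+0.75)/2 = 0.79, v̄ = (0.93+1.00)/2 = 0.965 → q = 1.9×0.79×0.965 = 1.448 m³/s
Panel 5-6: Δb = 5.6 m, d̄ = (0.75+0.21)/2 = 0.48, v̄ = (1.00+0.80)/2 = 0.9 → q = 5.6×0.48×0.9 = 2.419 m³/s
Q = Σ q = 7.503 m³/s

7.50 m³/s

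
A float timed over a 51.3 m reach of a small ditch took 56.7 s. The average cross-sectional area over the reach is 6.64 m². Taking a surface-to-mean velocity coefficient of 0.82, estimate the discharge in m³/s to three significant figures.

4.93 m³/s

v_surface = L / t̄ = 51.3 / 56.7 = 0.9048 m/s
v_mean = 0.82 × 0.9048 = 0.7419 m/s
Q = A × v_mean = 6.64 × 0.7419 = 4.926 m³/s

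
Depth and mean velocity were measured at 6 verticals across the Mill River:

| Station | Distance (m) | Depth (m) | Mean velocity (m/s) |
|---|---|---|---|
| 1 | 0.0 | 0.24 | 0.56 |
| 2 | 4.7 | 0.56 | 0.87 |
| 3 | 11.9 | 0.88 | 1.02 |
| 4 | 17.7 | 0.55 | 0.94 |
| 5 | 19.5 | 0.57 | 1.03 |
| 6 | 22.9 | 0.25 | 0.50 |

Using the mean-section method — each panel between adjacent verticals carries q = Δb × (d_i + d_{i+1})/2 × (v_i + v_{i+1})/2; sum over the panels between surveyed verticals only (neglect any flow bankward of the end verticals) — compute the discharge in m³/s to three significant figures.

12.4 m³/s

Panel 1-2: Δb = 4.7 m, d̄ = (0.24+0.56)/2 = 0.4, v̄ = (0.56+0.87)/2 = 0.715 → q = 4.7×0.4×0.715 = 1.344 m³/s
Panel 2-3: Δb = 7.2 m, d̄ = (0.56+0.88)/2 = 0.72, v̄ = (0.87+1.02)/2 = 0.945 → q = 7.2×0.72×0.945 = 4.899 m³/s
Panel 3-4: Δb = 5.8 m, d̄ = (0.88+0.55)/2 = 0.715, v̄ = (1.02+0.94)/2 = 0.98 → q = 5.8×0.715×0.98 = 4.064 m³/s
Panel 4-5: Δb = 1.8 m, d̄ = (0.55+0.57)/2 = 0.56, v̄ = (0.94+1.03)/2 = 0.985 → q = 1.8×0.56×0.985 = 0.9929 m³/s
Panel 5-6: Δb = 3.4 m, d̄ = (0.57+0.25)/2 = 0.41, v̄ = (1.03+0.50)/2 = 0.765 → q = 3.4×0.41×0.765 = 1.066 m³/s
Q = Σ q = 12.37 m³/s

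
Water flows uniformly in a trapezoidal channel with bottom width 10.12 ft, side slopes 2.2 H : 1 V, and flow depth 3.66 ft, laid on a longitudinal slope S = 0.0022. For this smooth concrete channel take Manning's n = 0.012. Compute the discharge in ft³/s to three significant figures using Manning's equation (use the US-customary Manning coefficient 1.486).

691 ft³/s

A = (b + z·y)·y = (10.12 + 2.2×3.66)×3.66 = 66.51 ft²
P = b + 2y√(1+z²) = 10.12 + 2×3.66×√(1+2.2²) = 27.81 ft
R = A/P = 66.51/27.81 = 2.392 ft
Q = (1.486/n)·A·R^(2/3)·S^(1/2) = (1.486/0.012) × 66.51 × 2.392^(2/3) × 0.0022^(1/2) = 690.9 ft³/s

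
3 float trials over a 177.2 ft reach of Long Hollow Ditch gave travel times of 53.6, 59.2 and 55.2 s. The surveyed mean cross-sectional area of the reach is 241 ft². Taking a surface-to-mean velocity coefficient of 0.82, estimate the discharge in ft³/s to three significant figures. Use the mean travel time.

t̄ = (53.6 + 59.2 + 55.2) / 3 = 56 s
v_surface = L / t̄ = 177.2 / 56 = 3.164 ft/s
v_mean = 0.82 × 3.164 = 2.595 ft/s
Q = A × v_mean = 241 × 2.595 = 625.3 ft³/s

625 ft³/s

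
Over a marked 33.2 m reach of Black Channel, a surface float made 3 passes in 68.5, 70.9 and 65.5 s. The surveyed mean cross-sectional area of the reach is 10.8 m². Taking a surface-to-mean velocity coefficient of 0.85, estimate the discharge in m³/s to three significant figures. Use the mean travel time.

t̄ = (68.5 + 70.9 + 65.5) / 3 = 68.3 s
v_surface = L / t̄ = 33.2 / 68.3 = 0.4861 m/s
v_mean = 0.85 × 0.4861 = 0.4132 m/s
Q = A × v_mean = 10.8 × 0.4132 = 4.462 m³/s

4.46 m³/s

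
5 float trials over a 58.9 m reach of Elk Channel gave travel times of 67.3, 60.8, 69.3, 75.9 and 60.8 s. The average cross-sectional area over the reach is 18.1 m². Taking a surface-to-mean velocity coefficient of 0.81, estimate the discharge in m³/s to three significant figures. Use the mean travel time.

12.9 m³/s

t̄ = (67.3 + 60.8 + 69.3 + 75.9 + 60.8) / 5 = 66.82 s
v_surface = L / t̄ = 58.9 / 66.82 = 0.8815 m/s
v_mean = 0.81 × 0.8815 = 0.7140 m/s
Q = A × v_mean = 18.1 × 0.7140 = 12.92 m³/s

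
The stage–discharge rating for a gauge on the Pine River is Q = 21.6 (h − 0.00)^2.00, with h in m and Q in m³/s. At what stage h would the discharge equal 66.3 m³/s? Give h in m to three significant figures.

1.75 m

h − h₀ = (Q/C)^(1/b) = (66.3/21.6)^(1/2.00) = 1.752 m
h = 0.00 + 1.752 = 1.752 m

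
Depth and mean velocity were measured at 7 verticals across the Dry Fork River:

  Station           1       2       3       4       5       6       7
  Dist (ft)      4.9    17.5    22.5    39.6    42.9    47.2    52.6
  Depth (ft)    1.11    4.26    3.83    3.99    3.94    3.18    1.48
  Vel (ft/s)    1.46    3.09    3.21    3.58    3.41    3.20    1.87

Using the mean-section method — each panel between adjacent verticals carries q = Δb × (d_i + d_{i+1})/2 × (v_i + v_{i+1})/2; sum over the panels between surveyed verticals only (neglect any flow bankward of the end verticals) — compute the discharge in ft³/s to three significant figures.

496 ft³/s

Panel 1-2: Δb = 12.6 ft, d̄ = (1.11+4.26)/2 = 2.685, v̄ = (1.46+3.09)/2 = 2.275 → q = 12.6×2.685×2.275 = 76.97 ft³/s
Panel 2-3: Δb = 5 ft, d̄ = (4.26+3.83)/2 = 4.045, v̄ = (3.09+3.21)/2 = 3.15 → q = 5×4.045×3.15 = 63.71 ft³/s
Panel 3-4: Δb = 17.1 ft, d̄ = (3.83+3.99)/2 = 3.91, v̄ = (3.21+3.58)/2 = 3.395 → q = 17.1×3.91×3.395 = 227.0 ft³/s
Panel 4-5: Δb = 3.3 ft, d̄ = (3.99+3.94)/2 = 3.965, v̄ = (3.58+3.41)/2 = 3.495 → q = 3.3×3.965×3.495 = 45.73 ft³/s
Panel 5-6: Δb = 4.3 ft, d̄ = (3.94+3.18)/2 = 3.56, v̄ = (3.41+3.20)/2 = 3.305 → q = 4.3×3.56×3.305 = 50.59 ft³/s
Panel 6-7: Δb = 5.4 ft, d̄ = (3.18+1.48)/2 = 2.33, v̄ = (3.20+1.87)/2 = 2.535 → q = 5.4×2.33×2.535 = 31.90 ft³/s
Q = Σ q = 495.9 ft³/s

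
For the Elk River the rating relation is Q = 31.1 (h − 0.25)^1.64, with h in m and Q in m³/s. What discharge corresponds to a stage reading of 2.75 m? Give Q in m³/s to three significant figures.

Q = 31.1 × (2.75 − 0.25)^1.64 = 31.1 × 2.5^1.64 = 139.8 m³/s

140 m³/s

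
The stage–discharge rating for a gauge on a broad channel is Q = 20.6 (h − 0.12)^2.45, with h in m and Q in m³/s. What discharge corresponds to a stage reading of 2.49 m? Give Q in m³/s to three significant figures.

171 m³/s

Q = 20.6 × (2.49 − 0.12)^2.45 = 20.6 × 2.37^2.45 = 170.6 m³/s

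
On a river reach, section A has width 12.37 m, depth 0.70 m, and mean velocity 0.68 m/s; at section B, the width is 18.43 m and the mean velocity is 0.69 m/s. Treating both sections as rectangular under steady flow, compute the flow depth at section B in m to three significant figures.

Q = A₁V₁ = (12.37×0.70) × 0.68 = 5.888 m³/s
d₂ = Q/(b₂ V₂) = 5.888/(18.43×0.69) = 0.4630 m

0.463 m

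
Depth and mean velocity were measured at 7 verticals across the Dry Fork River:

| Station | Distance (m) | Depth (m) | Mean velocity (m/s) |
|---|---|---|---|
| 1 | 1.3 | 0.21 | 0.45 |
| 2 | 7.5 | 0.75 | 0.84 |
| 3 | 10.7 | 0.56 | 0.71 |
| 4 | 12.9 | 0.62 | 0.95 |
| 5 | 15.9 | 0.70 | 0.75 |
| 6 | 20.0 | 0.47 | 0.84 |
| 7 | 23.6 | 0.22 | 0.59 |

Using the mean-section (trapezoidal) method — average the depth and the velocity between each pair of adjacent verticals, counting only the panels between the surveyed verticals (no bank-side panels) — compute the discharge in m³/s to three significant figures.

9.10 m³/s

Panel 1-2: Δb = 6.2 m, d̄ = (0.21+0.75)/2 = 0.48, v̄ = (0.45+0.84)/2 = 0.645 → q = 6.2×0.48×0.645 = 1.920 m³/s
Panel 2-3: Δb = 3.2 m, d̄ = (0.75+0.56)/2 = 0.655, v̄ = (0.84+0.71)/2 = 0.775 → q = 3.2×0.655×0.775 = 1.624 m³/s
Panel 3-4: Δb = 2.2 m, d̄ = (0.56+0.62)/2 = 0.59, v̄ = (0.71+0.95)/2 = 0.83 → q = 2.2×0.59×0.83 = 1.077 m³/s
Panel 4-5: Δb = 3 m, d̄ = (0.62+0.70)/2 = 0.66, v̄ = (0.95+0.75)/2 = 0.85 → q = 3×0.66×0.85 = 1.683 m³/s
Panel 5-6: Δb = 4.1 m, d̄ = (0.70+0.47)/2 = 0.585, v̄ = (0.75+0.84)/2 = 0.795 → q = 4.1×0.585×0.795 = 1.907 m³/s
Panel 6-7: Δb = 3.6 m, d̄ = (0.47+0.22)/2 = 0.345, v̄ = (0.84+0.59)/2 = 0.715 → q = 3.6×0.345×0.715 = 0.8880 m³/s
Q = Σ q = 9.099 m³/s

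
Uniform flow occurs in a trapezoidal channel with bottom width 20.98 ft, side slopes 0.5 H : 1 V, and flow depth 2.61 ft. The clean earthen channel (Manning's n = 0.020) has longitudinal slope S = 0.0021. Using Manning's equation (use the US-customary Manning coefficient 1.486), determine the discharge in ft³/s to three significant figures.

332 ft³/s

A = (b + z·y)·y = (20.98 + 0.5×2.61)×2.61 = 58.16 ft²
P = b + 2y√(1+z²) = 20.98 + 2×2.61×√(1+0.5²) = 26.82 ft
R = A/P = 58.16/26.82 = 2.169 ft
Q = (1.486/n)·A·R^(2/3)·S^(1/2) = (1.486/0.020) × 58.16 × 2.169^(2/3) × 0.0021^(1/2) = 331.8 ft³/s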